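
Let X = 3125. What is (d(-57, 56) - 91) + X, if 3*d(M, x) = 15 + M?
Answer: 3020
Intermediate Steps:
d(M, x) = 5 + M/3 (d(M, x) = (15 + M)/3 = 5 + M/3)
(d(-57, 56) - 91) + X = ((5 + (⅓)*(-57)) - 91) + 3125 = ((5 - 19) - 91) + 3125 = (-14 - 91) + 3125 = -105 + 3125 = 3020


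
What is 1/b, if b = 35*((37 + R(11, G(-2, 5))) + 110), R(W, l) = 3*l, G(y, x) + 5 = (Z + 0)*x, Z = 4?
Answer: 1/6720 ≈ 0.00014881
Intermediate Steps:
G(y, x) = -5 + 4*x (G(y, x) = -5 + (4 + 0)*x = -5 + 4*x)
b = 6720 (b = 35*((37 + 3*(-5 + 4*5)) + 110) = 35*((37 + 3*(-5 + 20)) + 110) = 35*((37 + 3*15) + 110) = 35*((37 + 45) + 110) = 35*(82 + 110) = 35*192 = 6720)
1/b = 1/6720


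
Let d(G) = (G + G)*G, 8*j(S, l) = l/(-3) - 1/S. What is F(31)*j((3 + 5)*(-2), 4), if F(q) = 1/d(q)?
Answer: -61/738048 ≈ -8.2650e-5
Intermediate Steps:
j(S, l) = -1/(8*S) - l/24 (j(S, l) = (l/(-3) - 1/S)/8 = (l*(-⅓) - 1/S)/8 = (-l/3 - 1/S)/8 = (-1/S - l/3)/8 = -1/(8*S) - l/24)
d(G) = 2*G² (d(G) = (2*G)*G = 2*G²)
F(q) = 1/(2*q²)
F(31)*j((3 + 5)*(-2), 4) = ((½)/31²)*((-3 - 1*(3 + 5)*(-2)*4)/(24*(((3 + 5)*(-2))))) = ((½)*(1/961))*((-3 - 1*8*(-2)*4)/(24*((8*(-2))))) = ((1/24)*(-3 - 1*(-16)*4)/(-16))/1922 = ((1/24)*(-1/16)*(-3 + 64))/1922 = ((1/24)*(-1/16)*61)/1922 = (1/1922)*(-61/384) = -61/738048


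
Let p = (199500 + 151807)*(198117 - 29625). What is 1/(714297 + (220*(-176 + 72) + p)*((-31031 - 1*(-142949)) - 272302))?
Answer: -1/9493513265652679 ≈ -1.0534e-16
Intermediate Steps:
p = 59192419044 (p = 351307*168492 = 59192419044)
1/(714297 + (220*(-176 + 72) + p)*((-31031 - 1*(-142949)) - 272302)) = 1/(714297 + (220*(-176 + 72) + 59192419044)*((-31031 - 1*(-142949)) - 272302)) = 1/(714297 + (220*(-104) + 59192419044)*((-31031 + 142949) - 272302)) = 1/(714297 + (-22880 + 59192419044)*(111918 - 272302)) = 1/(714297 + 59192396164*(-160384)) = 1/(714297 - 9493513266366976) = 1/(-9493513265652679) = -1/9493513265652679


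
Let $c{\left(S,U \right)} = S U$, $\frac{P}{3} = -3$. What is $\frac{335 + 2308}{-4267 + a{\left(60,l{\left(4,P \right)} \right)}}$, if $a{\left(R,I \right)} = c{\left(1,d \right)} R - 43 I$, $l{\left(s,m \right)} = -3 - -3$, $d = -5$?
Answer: $- \frac{2643}{4567} \approx -0.57872$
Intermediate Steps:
$P = -9$ ($P = 3 \left(-3\right) = -9$)
$l{\left(s,m \right)} = 0$ ($l{\left(s,m \right)} = -3 + 3 = 0$)
$a{\left(R,I \right)} = - 43 I - 5 R$ ($a{\left(R,I \right)} = 1 \left(-5\right) R - 43 I = - 5 R - 43 I = - 43 I - 5 R$)
$\frac{335 + 2308}{-4267 + a{\left(60,l{\left(4,P \right)} \right)}} = \frac{335 + 2308}{-4267 - 300} = \frac{2643}{-4267 + \left(0 - 300\right)} = \frac{2643}{-4267 - 300} = \frac{2643}{-4567} = 2643 \left(- \frac{1}{4567}\right) = - \frac{2643}{4567}$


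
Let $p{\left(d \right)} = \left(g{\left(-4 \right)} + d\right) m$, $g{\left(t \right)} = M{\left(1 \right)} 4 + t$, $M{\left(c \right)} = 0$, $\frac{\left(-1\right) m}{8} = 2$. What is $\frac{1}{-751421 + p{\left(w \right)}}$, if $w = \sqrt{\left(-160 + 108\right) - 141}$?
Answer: $\frac{i}{- 751357 i + 16 \sqrt{193}} \approx -1.3309 \cdot 10^{-6} + 3.9374 \cdot 10^{-10} i$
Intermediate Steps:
$m = -16$ ($m = \left(-8\right) 2 = -16$)
$g{\left(t \right)} = t$ ($g{\left(t \right)} = 0 \cdot 4 + t = 0 + t = t$)
$w = i \sqrt{193}$ ($w = \sqrt{-52 - 141} = \sqrt{-193} = i \sqrt{193} \approx 13.892 i$)
$p{\left(d \right)} = 64 - 16 d$ ($p{\left(d \right)} = \left(-4 + d\right) \left(-16\right) = 64 - 16 d$)
$\frac{1}{-751421 + p{\left(w \right)}} = \frac{1}{-751421 + \left(64 - 16 i \sqrt{193}\right)} = \frac{1}{-751357 - 16 i \sqrt{193}}$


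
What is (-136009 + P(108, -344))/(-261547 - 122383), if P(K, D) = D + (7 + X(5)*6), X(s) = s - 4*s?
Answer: 68218/191965 ≈ 0.35537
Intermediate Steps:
X(s) = -3*s
P(K, D) = -83 + D (P(K, D) = D + (7 - 3*5*6) = D + (7 - 15*6) = D + (7 - 90) = D - 83 = -83 + D)
(-136009 + P(108, -344))/(-261547 - 122383) = (-136009 + (-83 - 344))/(-261547 - 122383) = (-136009 - 427)/(-383930) = -136436*(-1/383930) = 68218/191965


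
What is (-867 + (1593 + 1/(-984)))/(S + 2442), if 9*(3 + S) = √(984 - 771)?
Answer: 15681421233/52681849888 - 714383*√213/52681849888 ≈ 0.29746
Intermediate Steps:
S = -3 + √213/9 (S = -3 + √(984 - 771)/9 = -3 + √213/9 ≈ -1.3784)
(-867 + (1593 + 1/(-984)))/(S + 2442) = (-867 + (1593 + 1/(-984)))/((-3 + √213/9) + 2442) = (-867 + (1593 - 1/984))/(2439 + √213/9) = (-867 + 1567511/984)/(2439 + √213/9) = 714383/(984*(2439 + √213/9))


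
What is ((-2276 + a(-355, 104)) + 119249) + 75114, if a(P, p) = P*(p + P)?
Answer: 281192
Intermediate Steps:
a(P, p) = P*(P + p)
((-2276 + a(-355, 104)) + 119249) + 75114 = ((-2276 - 355*(-355 + 104)) + 119249) + 75114 = ((-2276 - 355*(-251)) + 119249) + 75114 = ((-2276 + 89105) + 119249) + 75114 = (86829 + 119249) + 75114 = 206078 + 75114 = 281192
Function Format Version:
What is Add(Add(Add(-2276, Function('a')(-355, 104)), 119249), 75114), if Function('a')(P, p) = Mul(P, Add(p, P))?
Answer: 281192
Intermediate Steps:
Function('a')(P, p) = Mul(P, Add(P, p))
Add(Add(Add(-2276, Function('a')(-355, 104)), 119249), 75114) = Add(Add(Add(-2276, Mul(-355, Add(-355, 104))), 119249), 75114) = Add(Add(Add(-2276, Mul(-355, -251)), 119249), 75114) = Add(Add(Add(-2276, 89105), 119249), 75114) = Add(Add(86829, 119249), 75114) = Add(206078, 75114) = 281192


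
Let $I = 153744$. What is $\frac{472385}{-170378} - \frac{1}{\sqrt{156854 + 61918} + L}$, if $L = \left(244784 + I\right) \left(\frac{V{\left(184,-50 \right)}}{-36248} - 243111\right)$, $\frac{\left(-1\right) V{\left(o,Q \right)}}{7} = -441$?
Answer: $- \frac{7586302921832554652332965217270205}{2736198480520758883409465729897802} + \frac{20529961 \sqrt{6077}}{32119152478850073171529959618} \approx -2.7726$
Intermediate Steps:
$V{\left(o,Q \right)} = 3087$ ($V{\left(o,Q \right)} = \left(-7\right) \left(-441\right) = 3087$)
$L = - \frac{438993069276840}{4531}$ ($L = \left(244784 + 153744\right) \left(\frac{3087}{-36248} - 243111\right) = 398528 \left(3087 \left(- \frac{1}{36248}\right) - 243111\right) = 398528 \left(- \frac{3087}{36248} - 243111\right) = 398528 \left(- \frac{8812290615}{36248}\right) = - \frac{438993069276840}{4531} \approx -9.6887 \cdot 10^{10}$)
$\frac{472385}{-170378} - \frac{1}{\sqrt{156854 + 61918} + L} = \frac{472385}{-170378} - \frac{1}{\sqrt{156854 + 61918} - \frac{438993069276840}{4531}} = 472385 \left(- \frac{1}{170378}\right) - \frac{1}{\sqrt{218772} - \frac{438993069276840}{4531}} = - \frac{472385}{170378} - \frac{1}{6 \sqrt{6077} - \frac{438993069276840}{4531}} = - \frac{472385}{170378} - \frac{1}{- \frac{438993069276840}{4531} + 6 \sqrt{6077}}$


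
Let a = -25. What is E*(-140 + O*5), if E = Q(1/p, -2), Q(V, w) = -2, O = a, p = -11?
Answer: 530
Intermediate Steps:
O = -25
E = -2
E*(-140 + O*5) = -2*(-140 - 25*5) = -2*(-140 - 125) = -2*(-265) = 530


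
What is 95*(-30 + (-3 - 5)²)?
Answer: 3230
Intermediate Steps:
95*(-30 + (-3 - 5)²) = 95*(-30 + (-8)²) = 95*(-30 + 64) = 95*34 = 3230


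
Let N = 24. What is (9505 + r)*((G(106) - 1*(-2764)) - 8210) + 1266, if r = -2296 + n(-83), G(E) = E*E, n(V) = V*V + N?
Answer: 81767646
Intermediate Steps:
n(V) = 24 + V² (n(V) = V*V + 24 = V² + 24 = 24 + V²)
G(E) = E²
r = 4617 (r = -2296 + (24 + (-83)²) = -2296 + (24 + 6889) = -2296 + 6913 = 4617)
(9505 + r)*((G(106) - 1*(-2764)) - 8210) + 1266 = (9505 + 4617)*((106² - 1*(-2764)) - 8210) + 1266 = 14122*((11236 + 2764) - 8210) + 1266 = 14122*(14000 - 8210) + 1266 = 14122*5790 + 1266 = 81766380 + 1266 = 81767646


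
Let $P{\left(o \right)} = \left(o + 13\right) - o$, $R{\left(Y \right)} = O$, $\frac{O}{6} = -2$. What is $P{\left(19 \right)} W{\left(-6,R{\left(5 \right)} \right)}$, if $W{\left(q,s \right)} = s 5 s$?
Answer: $9360$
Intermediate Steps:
$O = -12$ ($O = 6 \left(-2\right) = -12$)
$R{\left(Y \right)} = -12$
$P{\left(o \right)} = 13$ ($P{\left(o \right)} = \left(13 + o\right) - o = 13$)
$W{\left(q,s \right)} = 5 s^{2}$ ($W{\left(q,s \right)} = 5 s s = 5 s^{2}$)
$P{\left(19 \right)} W{\left(-6,R{\left(5 \right)} \right)} = 13 \cdot 5 \left(-12\right)^{2} = 13 \cdot 5 \cdot 144 = 13 \cdot 720 = 9360$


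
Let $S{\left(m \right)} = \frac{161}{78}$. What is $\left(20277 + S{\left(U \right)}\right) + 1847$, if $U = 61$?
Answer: $\frac{1725833}{78} \approx 22126.0$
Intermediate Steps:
$S{\left(m \right)} = \frac{161}{78}$ ($S{\left(m \right)} = 161 \cdot \frac{1}{78} = \frac{161}{78}$)
$\left(20277 + S{\left(U \right)}\right) + 1847 = \left(20277 + \frac{161}{78}\right) + 1847 = \frac{1581767}{78} + 1847 = \frac{1725833}{78}$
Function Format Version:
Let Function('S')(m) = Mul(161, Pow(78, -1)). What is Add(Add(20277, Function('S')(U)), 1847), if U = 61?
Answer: Rational(1725833, 78) ≈ 22126.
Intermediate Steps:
Function('S')(m) = Rational(161, 78) (Function('S')(m) = Mul(161, Rational(1, 78)) = Rational(161, 78))
Add(Add(20277, Function('S')(U)), 1847) = Add(Add(20277, Rational(161, 78)), 1847) = Add(Rational(1581767, 78), 1847) = Rational(1725833, 78)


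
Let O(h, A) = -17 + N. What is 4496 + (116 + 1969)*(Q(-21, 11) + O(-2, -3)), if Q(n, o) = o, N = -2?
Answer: -12184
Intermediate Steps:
O(h, A) = -19 (O(h, A) = -17 - 2 = -19)
4496 + (116 + 1969)*(Q(-21, 11) + O(-2, -3)) = 4496 + (116 + 1969)*(11 - 19) = 4496 + 2085*(-8) = 4496 - 16680 = -12184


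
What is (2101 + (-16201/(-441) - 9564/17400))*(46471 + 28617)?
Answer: 51308547337112/319725 ≈ 1.6048e+8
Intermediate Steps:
(2101 + (-16201/(-441) - 9564/17400))*(46471 + 28617) = (2101 + (-16201*(-1/441) - 9564*1/17400))*75088 = (2101 + (16201/441 - 797/1450))*75088 = (2101 + 23139973/639450)*75088 = (1366624423/639450)*75088 = 51308547337112/319725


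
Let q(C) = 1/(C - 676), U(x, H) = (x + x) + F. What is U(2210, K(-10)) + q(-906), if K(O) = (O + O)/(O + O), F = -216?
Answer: 6650727/1582 ≈ 4204.0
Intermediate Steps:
K(O) = 1 (K(O) = (2*O)/((2*O)) = (2*O)*(1/(2*O)) = 1)
U(x, H) = -216 + 2*x (U(x, H) = (x + x) - 216 = 2*x - 216 = -216 + 2*x)
q(C) = 1/(-676 + C)
U(2210, K(-10)) + q(-906) = (-216 + 2*2210) + 1/(-676 - 906) = (-216 + 4420) + 1/(-1582) = 4204 - 1/1582 = 6650727/1582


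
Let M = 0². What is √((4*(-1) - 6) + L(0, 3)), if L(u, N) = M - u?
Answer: I*√10 ≈ 3.1623*I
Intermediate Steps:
M = 0
L(u, N) = -u (L(u, N) = 0 - u = -u)
√((4*(-1) - 6) + L(0, 3)) = √((4*(-1) - 6) - 1*0) = √((-4 - 6) + 0) = √(-10 + 0) = √(-10) = I*√10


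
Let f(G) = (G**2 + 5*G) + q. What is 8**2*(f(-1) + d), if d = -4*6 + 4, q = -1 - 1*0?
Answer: -1600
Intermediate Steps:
q = -1 (q = -1 + 0 = -1)
d = -20 (d = -24 + 4 = -20)
f(G) = -1 + G**2 + 5*G (f(G) = (G**2 + 5*G) - 1 = -1 + G**2 + 5*G)
8**2*(f(-1) + d) = 8**2*((-1 + (-1)**2 + 5*(-1)) - 20) = 64*((-1 + 1 - 5) - 20) = 64*(-5 - 20) = 64*(-25) = -1600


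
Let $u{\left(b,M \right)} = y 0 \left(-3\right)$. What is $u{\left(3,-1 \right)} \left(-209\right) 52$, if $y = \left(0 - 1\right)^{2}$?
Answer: $0$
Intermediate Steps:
$y = 1$ ($y = \left(-1\right)^{2} = 1$)
$u{\left(b,M \right)} = 0$ ($u{\left(b,M \right)} = 1 \cdot 0 \left(-3\right) = 0 \left(-3\right) = 0$)
$u{\left(3,-1 \right)} \left(-209\right) 52 = 0 \left(-209\right) 52 = 0 \cdot 52 = 0$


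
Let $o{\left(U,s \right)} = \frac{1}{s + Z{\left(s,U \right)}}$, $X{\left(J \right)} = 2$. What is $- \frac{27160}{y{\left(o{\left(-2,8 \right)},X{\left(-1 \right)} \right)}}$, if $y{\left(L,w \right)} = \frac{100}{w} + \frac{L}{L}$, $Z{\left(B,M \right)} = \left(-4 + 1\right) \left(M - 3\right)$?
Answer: $- \frac{27160}{51} \approx -532.55$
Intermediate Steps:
$Z{\left(B,M \right)} = 9 - 3 M$ ($Z{\left(B,M \right)} = - 3 \left(-3 + M\right) = 9 - 3 M$)
$o{\left(U,s \right)} = \frac{1}{9 + s - 3 U}$ ($o{\left(U,s \right)} = \frac{1}{s - \left(-9 + 3 U\right)} = \frac{1}{9 + s - 3 U}$)
$y{\left(L,w \right)} = 1 + \frac{100}{w}$ ($y{\left(L,w \right)} = \frac{100}{w} + 1 = 1 + \frac{100}{w}$)
$- \frac{27160}{y{\left(o{\left(-2,8 \right)},X{\left(-1 \right)} \right)}} = - \frac{27160}{\frac{1}{2} \left(100 + 2\right)} = - \frac{27160}{\frac{1}{2} \cdot 102} = - \frac{27160}{51}$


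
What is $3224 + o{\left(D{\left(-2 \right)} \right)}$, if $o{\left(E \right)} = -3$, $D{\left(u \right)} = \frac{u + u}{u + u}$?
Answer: $3221$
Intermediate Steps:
$D{\left(u \right)} = 1$ ($D{\left(u \right)} = \frac{2 u}{2 u} = 2 u \frac{1}{2 u} = 1$)
$3224 + o{\left(D{\left(-2 \right)} \right)} = 3224 - 3 = 3221$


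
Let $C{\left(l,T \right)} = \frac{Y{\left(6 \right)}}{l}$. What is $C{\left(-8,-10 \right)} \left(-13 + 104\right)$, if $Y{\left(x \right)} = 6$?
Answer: $- \frac{273}{4} \approx -68.25$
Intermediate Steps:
$C{\left(l,T \right)} = \frac{6}{l}$
$C{\left(-8,-10 \right)} \left(-13 + 104\right) = \frac{6}{-8} \left(-13 + 104\right) = 6 \left(- \frac{1}{8}\right) 91 = \left(- \frac{3}{4}\right) 91 = - \frac{273}{4}$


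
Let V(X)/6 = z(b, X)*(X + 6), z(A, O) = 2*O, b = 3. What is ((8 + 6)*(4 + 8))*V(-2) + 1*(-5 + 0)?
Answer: -16133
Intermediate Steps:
V(X) = 12*X*(6 + X) (V(X) = 6*((2*X)*(X + 6)) = 6*((2*X)*(6 + X)) = 6*(2*X*(6 + X)) = 12*X*(6 + X))
((8 + 6)*(4 + 8))*V(-2) + 1*(-5 + 0) = ((8 + 6)*(4 + 8))*(12*(-2)*(6 - 2)) + 1*(-5 + 0) = (14*12)*(12*(-2)*4) + 1*(-5) = 168*(-96) - 5 = -16128 - 5 = -16133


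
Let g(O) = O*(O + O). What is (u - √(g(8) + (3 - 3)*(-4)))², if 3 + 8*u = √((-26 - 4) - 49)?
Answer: (3 + 64*√2 - I*√79)²/64 ≈ 135.39 - 25.973*I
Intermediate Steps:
g(O) = 2*O² (g(O) = O*(2*O) = 2*O²)
u = -3/8 + I*√79/8 (u = -3/8 + √((-26 - 4) - 49)/8 = -3/8 + √(-30 - 49)/8 = -3/8 + √(-79)/8 = -3/8 + (I*√79)/8 = -3/8 + I*√79/8 ≈ -0.375 + 1.111*I)
(u - √(g(8) + (3 - 3)*(-4)))² = ((-3/8 + I*√79/8) - √(2*8² + (3 - 3)*(-4)))² = ((-3/8 + I*√79/8) - √(2*64 + 0*(-4)))² = ((-3/8 + I*√79/8) - √(128 + 0))² = ((-3/8 + I*√79/8) - √128)² = ((-3/8 + I*√79/8) - 8*√2)² = (-3/8 - 8*√2 + I*√79/8)²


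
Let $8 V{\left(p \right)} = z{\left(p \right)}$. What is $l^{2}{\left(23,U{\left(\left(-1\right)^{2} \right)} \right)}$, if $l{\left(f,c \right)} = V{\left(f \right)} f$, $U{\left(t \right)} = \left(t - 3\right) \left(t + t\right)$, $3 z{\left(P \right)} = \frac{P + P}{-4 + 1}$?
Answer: $\frac{279841}{1296} \approx 215.93$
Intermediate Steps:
$z{\left(P \right)} = - \frac{2 P}{9}$ ($z{\left(P \right)} = \frac{\left(P + P\right) \frac{1}{-4 + 1}}{3} = \frac{2 P \frac{1}{-3}}{3} = \frac{2 P \left(- \frac{1}{3}\right)}{3} = \frac{\left(- \frac{2}{3}\right) P}{3} = - \frac{2 P}{9}$)
$V{\left(p \right)} = - \frac{p}{36}$ ($V{\left(p \right)} = \frac{\left(- \frac{2}{9}\right) p}{8} = - \frac{p}{36}$)
$U{\left(t \right)} = 2 t \left(-3 + t\right)$ ($U{\left(t \right)} = \left(-3 + t\right) 2 t = 2 t \left(-3 + t\right)$)
$l{\left(f,c \right)} = - \frac{f^{2}}{36}$ ($l{\left(f,c \right)} = - \frac{f}{36} f = - \frac{f^{2}}{36}$)
$l^{2}{\left(23,U{\left(\left(-1\right)^{2} \right)} \right)} = \left(- \frac{23^{2}}{36}\right)^{2} = \left(\left(- \frac{1}{36}\right) 529\right)^{2} = \left(- \frac{529}{36}\right)^{2} = \frac{279841}{1296}$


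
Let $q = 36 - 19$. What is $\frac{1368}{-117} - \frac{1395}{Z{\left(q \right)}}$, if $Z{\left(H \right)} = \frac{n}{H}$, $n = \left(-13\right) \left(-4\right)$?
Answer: $- \frac{1871}{4} \approx -467.75$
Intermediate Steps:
$q = 17$
$n = 52$
$Z{\left(H \right)} = \frac{52}{H}$
$\frac{1368}{-117} - \frac{1395}{Z{\left(q \right)}} = \frac{1368}{-117} - \frac{1395}{52 \cdot \frac{1}{17}} = 1368 \left(- \frac{1}{117}\right) - \frac{1395}{52 \cdot \frac{1}{17}} = - \frac{152}{13} - \frac{1395}{\frac{52}{17}} = - \frac{152}{13} - \frac{23715}{52} = - \frac{1871}{4}$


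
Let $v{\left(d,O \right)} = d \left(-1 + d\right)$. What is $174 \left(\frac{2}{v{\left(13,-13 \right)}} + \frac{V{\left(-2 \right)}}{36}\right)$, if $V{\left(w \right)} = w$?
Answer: $- \frac{290}{39} \approx -7.4359$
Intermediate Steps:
$174 \left(\frac{2}{v{\left(13,-13 \right)}} + \frac{V{\left(-2 \right)}}{36}\right) = 174 \left(\frac{2}{13 \left(-1 + 13\right)} - \frac{2}{36}\right) = 174 \left(\frac{2}{13 \cdot 12} - \frac{1}{18}\right) = 174 \left(\frac{2}{156} - \frac{1}{18}\right) = 174 \left(2 \cdot \frac{1}{156} - \frac{1}{18}\right) = 174 \left(\frac{1}{78} - \frac{1}{18}\right) = 174 \left(- \frac{5}{117}\right) = - \frac{290}{39}$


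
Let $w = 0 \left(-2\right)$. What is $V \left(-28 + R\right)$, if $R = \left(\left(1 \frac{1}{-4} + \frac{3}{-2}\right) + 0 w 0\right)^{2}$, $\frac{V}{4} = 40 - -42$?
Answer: $- \frac{16359}{2} \approx -8179.5$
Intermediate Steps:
$w = 0$
$V = 328$ ($V = 4 \left(40 - -42\right) = 4 \left(40 + 42\right) = 4 \cdot 82 = 328$)
$R = \frac{49}{16}$ ($R = \left(\left(1 \frac{1}{-4} + \frac{3}{-2}\right) + 0 \cdot 0 \cdot 0\right)^{2} = \left(\left(1 \left(- \frac{1}{4}\right) + 3 \left(- \frac{1}{2}\right)\right) + 0 \cdot 0\right)^{2} = \left(\left(- \frac{1}{4} - \frac{3}{2}\right) + 0\right)^{2} = \left(- \frac{7}{4} + 0\right)^{2} = \left(- \frac{7}{4}\right)^{2} = \frac{49}{16} \approx 3.0625$)
$V \left(-28 + R\right) = 328 \left(-28 + \frac{49}{16}\right) = 328 \left(- \frac{399}{16}\right) = - \frac{16359}{2}$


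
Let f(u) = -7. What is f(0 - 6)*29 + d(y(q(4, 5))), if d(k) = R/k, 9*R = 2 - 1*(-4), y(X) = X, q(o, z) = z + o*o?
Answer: -12787/63 ≈ -202.97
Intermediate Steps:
q(o, z) = z + o**2
R = 2/3 (R = (2 - 1*(-4))/9 = (2 + 4)/9 = (1/9)*6 = 2/3 ≈ 0.66667)
d(k) = 2/(3*k)
f(0 - 6)*29 + d(y(q(4, 5))) = -7*29 + 2/(3*(5 + 4**2)) = -203 + 2/(3*(5 + 16)) = -203 + (2/3)/21 = -203 + (2/3)*(1/21) = -203 + 2/63 = -12787/63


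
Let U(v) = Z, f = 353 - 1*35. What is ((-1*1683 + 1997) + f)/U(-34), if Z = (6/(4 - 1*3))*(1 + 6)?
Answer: 316/21 ≈ 15.048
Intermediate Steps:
f = 318 (f = 353 - 35 = 318)
Z = 42 (Z = (6/(4 - 3))*7 = (6/1)*7 = (6*1)*7 = 6*7 = 42)
U(v) = 42
((-1*1683 + 1997) + f)/U(-34) = ((-1*1683 + 1997) + 318)/42 = ((-1683 + 1997) + 318)*(1/42) = (314 + 318)*(1/42) = 632*(1/42) = 316/21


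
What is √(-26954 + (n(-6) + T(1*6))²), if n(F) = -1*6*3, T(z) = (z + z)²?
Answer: I*√11078 ≈ 105.25*I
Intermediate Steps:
T(z) = 4*z² (T(z) = (2*z)² = 4*z²)
n(F) = -18 (n(F) = -6*3 = -18)
√(-26954 + (n(-6) + T(1*6))²) = √(-26954 + (-18 + 4*(1*6)²)²) = √(-26954 + (-18 + 4*6²)²) = √(-26954 + (-18 + 4*36)²) = √(-26954 + (-18 + 144)²) = √(-26954 + 126²) = √(-26954 + 15876) = √(-11078) = I*√11078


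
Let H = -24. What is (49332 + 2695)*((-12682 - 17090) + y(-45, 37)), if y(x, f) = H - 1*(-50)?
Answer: -1547595142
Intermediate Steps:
y(x, f) = 26 (y(x, f) = -24 - 1*(-50) = -24 + 50 = 26)
(49332 + 2695)*((-12682 - 17090) + y(-45, 37)) = (49332 + 2695)*((-12682 - 17090) + 26) = 52027*(-29772 + 26) = 52027*(-29746) = -1547595142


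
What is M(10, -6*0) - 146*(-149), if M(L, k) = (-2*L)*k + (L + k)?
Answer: 21764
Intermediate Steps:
M(L, k) = L + k - 2*L*k (M(L, k) = -2*L*k + (L + k) = L + k - 2*L*k)
M(10, -6*0) - 146*(-149) = (10 - 6*0 - 2*10*(-6*0)) - 146*(-149) = (10 + 0 - 2*10*0) + 21754 = (10 + 0 + 0) + 21754 = 10 + 21754 = 21764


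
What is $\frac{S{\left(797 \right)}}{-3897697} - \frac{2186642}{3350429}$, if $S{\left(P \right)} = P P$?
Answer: $- \frac{10651090618135}{13058957062013} \approx -0.81562$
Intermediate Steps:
$S{\left(P \right)} = P^{2}$
$\frac{S{\left(797 \right)}}{-3897697} - \frac{2186642}{3350429} = \frac{797^{2}}{-3897697} - \frac{2186642}{3350429} = 635209 \left(- \frac{1}{3897697}\right) - \frac{2186642}{3350429} = - \frac{635209}{3897697} - \frac{2186642}{3350429} = - \frac{10651090618135}{13058957062013}$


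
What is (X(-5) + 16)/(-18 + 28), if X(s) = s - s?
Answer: 8/5 ≈ 1.6000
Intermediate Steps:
X(s) = 0
(X(-5) + 16)/(-18 + 28) = (0 + 16)/(-18 + 28) = 16/10 = 16*(⅒) = 8/5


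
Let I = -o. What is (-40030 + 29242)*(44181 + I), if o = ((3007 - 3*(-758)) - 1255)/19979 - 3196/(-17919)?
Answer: -56877304566694388/119334567 ≈ -4.7662e+8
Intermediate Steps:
o = 135994778/358003701 (o = ((3007 + 2274) - 1255)*(1/19979) - 3196*(-1/17919) = (5281 - 1255)*(1/19979) + 3196/17919 = 4026*(1/19979) + 3196/17919 = 4026/19979 + 3196/17919 = 135994778/358003701 ≈ 0.37987)
I = -135994778/358003701 (I = -1*135994778/358003701 = -135994778/358003701 ≈ -0.37987)
(-40030 + 29242)*(44181 + I) = (-40030 + 29242)*(44181 - 135994778/358003701) = -10788*15816825519103/358003701 = -56877304566694388/119334567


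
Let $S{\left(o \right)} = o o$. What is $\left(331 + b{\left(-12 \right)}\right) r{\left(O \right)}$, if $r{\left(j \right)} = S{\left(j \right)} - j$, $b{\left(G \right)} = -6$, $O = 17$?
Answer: $88400$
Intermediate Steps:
$S{\left(o \right)} = o^{2}$
$r{\left(j \right)} = j^{2} - j$
$\left(331 + b{\left(-12 \right)}\right) r{\left(O \right)} = \left(331 - 6\right) 17 \left(-1 + 17\right) = 325 \cdot 17 \cdot 16 = 325 \cdot 272 = 88400$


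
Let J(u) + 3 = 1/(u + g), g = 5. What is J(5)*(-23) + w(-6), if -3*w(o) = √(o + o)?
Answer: 667/10 - 2*I*√3/3 ≈ 66.7 - 1.1547*I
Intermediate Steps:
J(u) = -3 + 1/(5 + u) (J(u) = -3 + 1/(u + 5) = -3 + 1/(5 + u))
w(o) = -√2*√o/3 (w(o) = -√(o + o)/3 = -√2*√o/3)
J(5)*(-23) + w(-6) = ((-14 - 3*5)/(5 + 5))*(-23) - √2*√(-6)/3 = ((-14 - 15)/10)*(-23) - √2*I*√6/3 = ((⅒)*(-29))*(-23) - 2*I*√3/3 = -29/10*(-23) - 2*I*√3/3 = 667/10 - 2*I*√3/3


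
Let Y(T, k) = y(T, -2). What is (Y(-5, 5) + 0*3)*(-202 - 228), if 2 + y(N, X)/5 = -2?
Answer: 8600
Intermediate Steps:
y(N, X) = -20 (y(N, X) = -10 + 5*(-2) = -10 - 10 = -20)
Y(T, k) = -20
(Y(-5, 5) + 0*3)*(-202 - 228) = (-20 + 0*3)*(-202 - 228) = (-20 + 0)*(-430) = -20*(-430) = 8600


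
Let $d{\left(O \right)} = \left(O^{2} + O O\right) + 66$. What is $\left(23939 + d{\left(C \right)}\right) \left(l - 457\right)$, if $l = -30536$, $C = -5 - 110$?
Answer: $-1563751815$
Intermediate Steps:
$C = -115$
$d{\left(O \right)} = 66 + 2 O^{2}$ ($d{\left(O \right)} = \left(O^{2} + O^{2}\right) + 66 = 2 O^{2} + 66 = 66 + 2 O^{2}$)
$\left(23939 + d{\left(C \right)}\right) \left(l - 457\right) = \left(23939 + \left(66 + 2 \left(-115\right)^{2}\right)\right) \left(-30536 - 457\right) = \left(23939 + \left(66 + 2 \cdot 13225\right)\right) \left(-30993\right) = \left(23939 + \left(66 + 26450\right)\right) \left(-30993\right) = \left(23939 + 26516\right) \left(-30993\right) = 50455 \left(-30993\right) = -1563751815$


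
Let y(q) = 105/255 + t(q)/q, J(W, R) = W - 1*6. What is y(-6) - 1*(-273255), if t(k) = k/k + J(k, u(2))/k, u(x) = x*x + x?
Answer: 9290667/34 ≈ 2.7326e+5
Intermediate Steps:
u(x) = x + x² (u(x) = x² + x = x + x²)
J(W, R) = -6 + W (J(W, R) = W - 6 = -6 + W)
t(k) = 1 + (-6 + k)/k (t(k) = k/k + (-6 + k)/k = 1 + (-6 + k)/k)
y(q) = 7/17 + (2 - 6/q)/q (y(q) = 105/255 + (2 - 6/q)/q = 105*(1/255) + (2 - 6/q)/q = 7/17 + (2 - 6/q)/q)
y(-6) - 1*(-273255) = (7/17 - 6/(-6)² + 2/(-6)) - 1*(-273255) = (7/17 - 6*1/36 + 2*(-⅙)) + 273255 = (7/17 - ⅙ - ⅓) + 273255 = -3/34 + 273255 = 9290667/34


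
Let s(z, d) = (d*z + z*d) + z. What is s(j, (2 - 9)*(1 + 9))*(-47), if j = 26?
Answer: 169858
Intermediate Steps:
s(z, d) = z + 2*d*z (s(z, d) = (d*z + d*z) + z = 2*d*z + z = z + 2*d*z)
s(j, (2 - 9)*(1 + 9))*(-47) = (26*(1 + 2*((2 - 9)*(1 + 9))))*(-47) = (26*(1 + 2*(-7*10)))*(-47) = (26*(1 + 2*(-70)))*(-47) = (26*(1 - 140))*(-47) = (26*(-139))*(-47) = -3614*(-47) = 169858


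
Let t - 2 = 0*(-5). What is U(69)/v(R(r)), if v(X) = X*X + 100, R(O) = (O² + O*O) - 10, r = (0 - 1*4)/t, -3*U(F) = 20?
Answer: -5/78 ≈ -0.064103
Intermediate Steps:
t = 2 (t = 2 + 0*(-5) = 2 + 0 = 2)
U(F) = -20/3 (U(F) = -⅓*20 = -20/3)
r = -2 (r = (0 - 1*4)/2 = (0 - 4)*(½) = -4*½ = -2)
R(O) = -10 + 2*O² (R(O) = (O² + O²) - 10 = 2*O² - 10 = -10 + 2*O²)
v(X) = 100 + X² (v(X) = X² + 100 = 100 + X²)
U(69)/v(R(r)) = -20/(3*(100 + (-10 + 2*(-2)²)²)) = -20/(3*(100 + (-10 + 2*4)²)) = -20/(3*(100 + (-10 + 8)²)) = -20/(3*(100 + (-2)²)) = -20/(3*(100 + 4)) = -20/3/104 = -20/3*1/104 = -5/78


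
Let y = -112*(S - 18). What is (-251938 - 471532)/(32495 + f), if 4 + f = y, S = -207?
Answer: -723470/57691 ≈ -12.540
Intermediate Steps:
y = 25200 (y = -112*(-207 - 18) = -112*(-225) = 25200)
f = 25196 (f = -4 + 25200 = 25196)
(-251938 - 471532)/(32495 + f) = (-251938 - 471532)/(32495 + 25196) = -723470/57691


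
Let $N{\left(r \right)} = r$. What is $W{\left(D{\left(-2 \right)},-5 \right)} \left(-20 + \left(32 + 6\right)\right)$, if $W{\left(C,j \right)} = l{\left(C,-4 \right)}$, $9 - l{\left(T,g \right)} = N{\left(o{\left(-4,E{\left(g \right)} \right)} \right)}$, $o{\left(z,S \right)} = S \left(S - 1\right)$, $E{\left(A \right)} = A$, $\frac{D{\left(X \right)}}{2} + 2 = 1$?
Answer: $-198$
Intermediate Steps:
$D{\left(X \right)} = -2$ ($D{\left(X \right)} = -4 + 2 \cdot 1 = -4 + 2 = -2$)
$o{\left(z,S \right)} = S \left(-1 + S\right)$
$l{\left(T,g \right)} = 9 - g \left(-1 + g\right)$
$W{\left(C,j \right)} = -11$ ($W{\left(C,j \right)} = 9 - - 4 \left(-1 - 4\right) = 9 - \left(-4\right) \left(-5\right) = 9 - 20 = -11$)
$W{\left(D{\left(-2 \right)},-5 \right)} \left(-20 + \left(32 + 6\right)\right) = - 11 \left(-20 + \left(32 + 6\right)\right) = - 11 \left(-20 + 38\right) = \left(-11\right) 18 = -198$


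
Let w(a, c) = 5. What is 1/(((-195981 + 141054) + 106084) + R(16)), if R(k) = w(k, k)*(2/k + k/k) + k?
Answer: 8/409429 ≈ 1.9539e-5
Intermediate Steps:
R(k) = 5 + k + 10/k (R(k) = 5*(2/k + k/k) + k = 5*(2/k + 1) + k = 5*(1 + 2/k) + k = (5 + 10/k) + k = 5 + k + 10/k)
1/(((-195981 + 141054) + 106084) + R(16)) = 1/(((-195981 + 141054) + 106084) + (5 + 16 + 10/16)) = 1/((-54927 + 106084) + (5 + 16 + 10*(1/16))) = 1/(51157 + (5 + 16 + 5/8)) = 1/(51157 + 173/8) = 1/(409429/8) = 8/409429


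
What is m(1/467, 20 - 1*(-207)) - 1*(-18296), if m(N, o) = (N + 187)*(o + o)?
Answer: 48192052/467 ≈ 1.0320e+5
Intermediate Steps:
m(N, o) = 2*o*(187 + N) (m(N, o) = (187 + N)*(2*o) = 2*o*(187 + N))
m(1/467, 20 - 1*(-207)) - 1*(-18296) = 2*(20 - 1*(-207))*(187 + 1/467) - 1*(-18296) = 2*(20 + 207)*(187 + 1/467) + 18296 = 2*227*(87330/467) + 18296 = 39647820/467 + 18296 = 48192052/467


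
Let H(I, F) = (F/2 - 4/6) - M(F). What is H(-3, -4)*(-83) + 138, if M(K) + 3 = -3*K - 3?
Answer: 2572/3 ≈ 857.33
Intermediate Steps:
M(K) = -6 - 3*K (M(K) = -3 + (-3*K - 3) = -3 + (-3 - 3*K) = -6 - 3*K)
H(I, F) = 16/3 + 7*F/2 (H(I, F) = (F/2 - 4/6) - (-6 - 3*F) = (F*(1/2) - 4*1/6) + (6 + 3*F) = (F/2 - 2/3) + (6 + 3*F) = (-2/3 + F/2) + (6 + 3*F) = 16/3 + 7*F/2)
H(-3, -4)*(-83) + 138 = (16/3 + (7/2)*(-4))*(-83) + 138 = (16/3 - 14)*(-83) + 138 = -26/3*(-83) + 138 = 2158/3 + 138 = 2572/3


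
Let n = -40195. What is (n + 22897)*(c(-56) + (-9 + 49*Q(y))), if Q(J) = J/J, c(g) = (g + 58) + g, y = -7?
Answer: 242172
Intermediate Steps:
c(g) = 58 + 2*g (c(g) = (58 + g) + g = 58 + 2*g)
Q(J) = 1
(n + 22897)*(c(-56) + (-9 + 49*Q(y))) = (-40195 + 22897)*((58 + 2*(-56)) + (-9 + 49*1)) = -17298*((58 - 112) + (-9 + 49)) = -17298*(-54 + 40) = -17298*(-14) = 242172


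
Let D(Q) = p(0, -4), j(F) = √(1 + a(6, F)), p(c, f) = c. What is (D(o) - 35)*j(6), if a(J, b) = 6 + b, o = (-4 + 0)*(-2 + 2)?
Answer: -35*√13 ≈ -126.19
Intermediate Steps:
o = 0 (o = -4*0 = 0)
j(F) = √(7 + F) (j(F) = √(1 + (6 + F)) = √(7 + F))
D(Q) = 0
(D(o) - 35)*j(6) = (0 - 35)*√(7 + 6) = -35*√13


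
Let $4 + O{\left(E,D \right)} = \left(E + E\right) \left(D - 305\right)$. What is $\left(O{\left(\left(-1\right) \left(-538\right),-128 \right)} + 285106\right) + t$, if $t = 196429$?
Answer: $15623$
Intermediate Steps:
$O{\left(E,D \right)} = -4 + 2 E \left(-305 + D\right)$ ($O{\left(E,D \right)} = -4 + \left(E + E\right) \left(D - 305\right) = -4 + 2 E \left(-305 + D\right)$)
$\left(O{\left(\left(-1\right) \left(-538\right),-128 \right)} + 285106\right) + t = \left(\left(-4 - 610 \left(\left(-1\right) \left(-538\right)\right) + 2 \left(-128\right) \left(\left(-1\right) \left(-538\right)\right)\right) + 285106\right) + 196429 = \left(\left(-4 - 328180 + 2 \left(-128\right) 538\right) + 285106\right) + 196429 = \left(\left(-4 - 328180 - 137728\right) + 285106\right) + 196429 = \left(-465912 + 285106\right) + 196429 = -180806 + 196429 = 15623$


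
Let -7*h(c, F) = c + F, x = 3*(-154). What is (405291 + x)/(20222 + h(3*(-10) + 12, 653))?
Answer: 944601/46973 ≈ 20.109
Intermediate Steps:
x = -462
h(c, F) = -F/7 - c/7 (h(c, F) = -(c + F)/7 = -(F + c)/7 = -F/7 - c/7)
(405291 + x)/(20222 + h(3*(-10) + 12, 653)) = (405291 - 462)/(20222 + (-⅐*653 - (3*(-10) + 12)/7)) = 404829/(20222 + (-653/7 - (-30 + 12)/7)) = 404829/(20222 + (-653/7 - ⅐*(-18))) = 404829/(20222 + (-653/7 + 18/7)) = 404829/(20222 - 635/7) = 404829/(140919/7) = 404829*(7/140919) = 944601/46973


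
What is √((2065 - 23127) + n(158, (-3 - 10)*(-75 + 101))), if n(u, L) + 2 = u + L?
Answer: 2*I*√5311 ≈ 145.75*I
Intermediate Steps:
n(u, L) = -2 + L + u (n(u, L) = -2 + (u + L) = -2 + (L + u) = -2 + L + u)
√((2065 - 23127) + n(158, (-3 - 10)*(-75 + 101))) = √((2065 - 23127) + (-2 + (-3 - 10)*(-75 + 101) + 158)) = √(-21062 + (-2 - 13*26 + 158)) = √(-21062 + (-2 - 338 + 158)) = √(-21062 - 182) = √(-21244) = 2*I*√5311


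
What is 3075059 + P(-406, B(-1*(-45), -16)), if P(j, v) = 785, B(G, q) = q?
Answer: 3075844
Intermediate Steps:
3075059 + P(-406, B(-1*(-45), -16)) = 3075059 + 785 = 3075844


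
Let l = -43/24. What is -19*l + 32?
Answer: 1585/24 ≈ 66.042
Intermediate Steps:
l = -43/24 (l = -43*1/24 = -43/24 ≈ -1.7917)
-19*l + 32 = -19*(-43/24) + 32 = 817/24 + 32 = 1585/24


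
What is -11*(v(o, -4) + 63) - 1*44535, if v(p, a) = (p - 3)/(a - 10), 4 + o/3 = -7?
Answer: -316794/7 ≈ -45256.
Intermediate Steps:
o = -33 (o = -12 + 3*(-7) = -12 - 21 = -33)
v(p, a) = (-3 + p)/(-10 + a)
-11*(v(o, -4) + 63) - 1*44535 = -11*((-3 - 33)/(-10 - 4) + 63) - 1*44535 = -11*(-36/(-14) + 63) - 44535 = -11*(-1/14*(-36) + 63) - 44535 = -11*(18/7 + 63) - 44535 = -11*459/7 - 44535 = -5049/7 - 44535 = -316794/7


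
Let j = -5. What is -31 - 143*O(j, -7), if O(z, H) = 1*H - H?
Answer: -31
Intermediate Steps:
O(z, H) = 0 (O(z, H) = H - H = 0)
-31 - 143*O(j, -7) = -31 - 143*0 = -31 + 0 = -31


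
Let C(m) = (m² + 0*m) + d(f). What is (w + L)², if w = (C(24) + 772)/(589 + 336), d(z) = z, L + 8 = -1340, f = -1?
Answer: 1551402275809/855625 ≈ 1.8132e+6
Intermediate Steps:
L = -1348 (L = -8 - 1340 = -1348)
C(m) = -1 + m² (C(m) = (m² + 0*m) - 1 = (m² + 0) - 1 = m² - 1 = -1 + m²)
w = 1347/925 (w = ((-1 + 24²) + 772)/(589 + 336) = ((-1 + 576) + 772)/925 = (575 + 772)*(1/925) = 1347*(1/925) = 1347/925 ≈ 1.4562)
(w + L)² = (1347/925 - 1348)² = (-1245553/925)² = 1551402275809/855625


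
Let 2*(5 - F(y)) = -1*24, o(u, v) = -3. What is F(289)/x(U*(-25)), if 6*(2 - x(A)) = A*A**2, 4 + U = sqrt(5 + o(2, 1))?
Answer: -17531097/83736109393 - 19921875*sqrt(2)/167472218786 ≈ -0.00037759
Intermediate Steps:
F(y) = 17 (F(y) = 5 - (-1)*24/2 = 5 - 1/2*(-24) = 5 + 12 = 17)
U = -4 + sqrt(2) (U = -4 + sqrt(5 - 3) = -4 + sqrt(2) ≈ -2.5858)
x(A) = 2 - A**3/6 (x(A) = 2 - A*A**2/6 = 2 - A**3/6)
F(289)/x(U*(-25)) = 17/(2 - (-15625*(-4 + sqrt(2))**3)/6) = 17/(2 - (100 - 25*sqrt(2))**3/6)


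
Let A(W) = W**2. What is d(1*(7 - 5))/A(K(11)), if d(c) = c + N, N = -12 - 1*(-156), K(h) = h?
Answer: 146/121 ≈ 1.2066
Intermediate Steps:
N = 144 (N = -12 + 156 = 144)
d(c) = 144 + c (d(c) = c + 144 = 144 + c)
d(1*(7 - 5))/A(K(11)) = (144 + 1*(7 - 5))/(11**2) = (144 + 1*2)/121 = (144 + 2)*(1/121) = 146*(1/121) = 146/121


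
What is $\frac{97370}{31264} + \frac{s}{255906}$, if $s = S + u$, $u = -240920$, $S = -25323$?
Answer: $\frac{4148436517}{2000161296} \approx 2.0741$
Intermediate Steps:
$s = -266243$ ($s = -25323 - 240920 = -266243$)
$\frac{97370}{31264} + \frac{s}{255906} = \frac{97370}{31264} - \frac{266243}{255906} = 97370 \cdot \frac{1}{31264} - \frac{266243}{255906} = \frac{48685}{15632} - \frac{266243}{255906} = \frac{4148436517}{2000161296}$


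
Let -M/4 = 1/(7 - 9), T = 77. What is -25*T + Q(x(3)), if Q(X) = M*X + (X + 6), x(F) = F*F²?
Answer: -1838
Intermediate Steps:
x(F) = F³
M = 2 (M = -4/(7 - 9) = -4/(-2) = -4*(-½) = 2)
Q(X) = 6 + 3*X (Q(X) = 2*X + (X + 6) = 2*X + (6 + X) = 6 + 3*X)
-25*T + Q(x(3)) = -25*77 + (6 + 3*3³) = -1925 + (6 + 3*27) = -1925 + (6 + 81) = -1925 + 87 = -1838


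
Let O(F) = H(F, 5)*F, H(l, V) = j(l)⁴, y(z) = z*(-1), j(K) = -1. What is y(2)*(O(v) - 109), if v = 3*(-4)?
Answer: 242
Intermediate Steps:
v = -12
y(z) = -z
H(l, V) = 1 (H(l, V) = (-1)⁴ = 1)
O(F) = F (O(F) = 1*F = F)
y(2)*(O(v) - 109) = (-1*2)*(-12 - 109) = -2*(-121) = 242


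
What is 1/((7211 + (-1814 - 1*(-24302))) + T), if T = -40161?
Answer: -1/10462 ≈ -9.5584e-5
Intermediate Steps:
1/((7211 + (-1814 - 1*(-24302))) + T) = 1/((7211 + (-1814 - 1*(-24302))) - 40161) = 1/((7211 + (-1814 + 24302)) - 40161) = 1/((7211 + 22488) - 40161) = 1/(29699 - 40161) = 1/(-10462) = -1/10462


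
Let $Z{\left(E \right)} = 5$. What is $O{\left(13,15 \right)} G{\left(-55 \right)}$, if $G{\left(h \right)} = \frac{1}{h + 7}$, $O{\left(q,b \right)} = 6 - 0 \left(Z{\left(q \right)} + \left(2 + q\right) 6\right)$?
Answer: $- \frac{1}{8} \approx -0.125$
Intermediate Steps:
$O{\left(q,b \right)} = 6$ ($O{\left(q,b \right)} = 6 - 0 \left(5 + \left(2 + q\right) 6\right) = 6 - 0 \left(5 + \left(12 + 6 q\right)\right) = 6 - 0 \left(17 + 6 q\right) = 6 - 0 = 6 + 0 = 6$)
$G{\left(h \right)} = \frac{1}{7 + h}$
$O{\left(13,15 \right)} G{\left(-55 \right)} = \frac{6}{7 - 55} = \frac{6}{-48} = 6 \left(- \frac{1}{48}\right) = - \frac{1}{8}$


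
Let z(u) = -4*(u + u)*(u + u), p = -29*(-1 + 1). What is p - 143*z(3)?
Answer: 20592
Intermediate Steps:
p = 0 (p = -29*0 = 0)
z(u) = -16*u**2 (z(u) = -4*2*u*2*u = -16*u**2)
p - 143*z(3) = 0 - (-2288)*3**2 = 0 - (-2288)*9 = 0 - 143*(-144) = 0 + 20592 = 20592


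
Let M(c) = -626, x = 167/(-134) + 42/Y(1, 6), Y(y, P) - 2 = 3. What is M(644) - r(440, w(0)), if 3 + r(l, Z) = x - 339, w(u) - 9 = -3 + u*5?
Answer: -195073/670 ≈ -291.15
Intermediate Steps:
Y(y, P) = 5 (Y(y, P) = 2 + 3 = 5)
w(u) = 6 + 5*u (w(u) = 9 + (-3 + u*5) = 9 + (-3 + 5*u) = 6 + 5*u)
x = 4793/670 (x = 167/(-134) + 42/5 = 167*(-1/134) + 42*(⅕) = -167/134 + 42/5 = 4793/670 ≈ 7.1537)
r(l, Z) = -224347/670 (r(l, Z) = -3 + (4793/670 - 339) = -3 - 222337/670 = -224347/670)
M(644) - r(440, w(0)) = -626 - 1*(-224347/670) = -626 + 224347/670 = -195073/670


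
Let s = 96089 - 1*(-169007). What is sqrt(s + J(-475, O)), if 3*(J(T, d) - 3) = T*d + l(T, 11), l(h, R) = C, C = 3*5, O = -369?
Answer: sqrt(323529) ≈ 568.80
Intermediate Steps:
C = 15
s = 265096 (s = 96089 + 169007 = 265096)
l(h, R) = 15
J(T, d) = 8 + T*d/3 (J(T, d) = 3 + (T*d + 15)/3 = 3 + (15 + T*d)/3 = 3 + (5 + T*d/3) = 8 + T*d/3)
sqrt(s + J(-475, O)) = sqrt(265096 + (8 + (1/3)*(-475)*(-369))) = sqrt(265096 + (8 + 58425)) = sqrt(265096 + 58433) = sqrt(323529)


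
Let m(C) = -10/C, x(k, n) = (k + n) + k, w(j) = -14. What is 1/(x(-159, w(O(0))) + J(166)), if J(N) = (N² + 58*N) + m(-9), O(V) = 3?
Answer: 9/331678 ≈ 2.7135e-5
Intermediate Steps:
x(k, n) = n + 2*k
J(N) = 10/9 + N² + 58*N (J(N) = (N² + 58*N) - 10/(-9) = (N² + 58*N) - 10*(-⅑) = (N² + 58*N) + 10/9 = 10/9 + N² + 58*N)
1/(x(-159, w(O(0))) + J(166)) = 1/((-14 + 2*(-159)) + (10/9 + 166² + 58*166)) = 1/((-14 - 318) + (10/9 + 27556 + 9628)) = 1/(-332 + 334666/9) = 1/(331678/9) = 9/331678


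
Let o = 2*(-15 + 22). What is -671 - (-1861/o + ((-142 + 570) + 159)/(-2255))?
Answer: -16978697/31570 ≈ -537.81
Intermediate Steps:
o = 14 (o = 2*7 = 14)
-671 - (-1861/o + ((-142 + 570) + 159)/(-2255)) = -671 - (-1861/14 + ((-142 + 570) + 159)/(-2255)) = -671 - (-1861*1/14 + (428 + 159)*(-1/2255)) = -671 - (-1861/14 + 587*(-1/2255)) = -671 - (-1861/14 - 587/2255) = -671 - 1*(-4204773/31570) = -671 + 4204773/31570 = -16978697/31570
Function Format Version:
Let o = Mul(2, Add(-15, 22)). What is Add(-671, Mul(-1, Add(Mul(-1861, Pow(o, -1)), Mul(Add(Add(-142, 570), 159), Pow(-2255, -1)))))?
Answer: Rational(-16978697, 31570) ≈ -537.81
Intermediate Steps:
o = 14 (o = Mul(2, 7) = 14)
Add(-671, Mul(-1, Add(Mul(-1861, Pow(o, -1)), Mul(Add(Add(-142, 570), 159), Pow(-2255, -1))))) = Add(-671, Mul(-1, Add(Mul(-1861, Pow(14, -1)), Mul(Add(Add(-142, 570), 159), Pow(-2255, -1))))) = Add(-671, Mul(-1, Add(Mul(-1861, Rational(1, 14)), Mul(Add(428, 159), Rational(-1, 2255))))) = Add(-671, Mul(-1, Add(Rational(-1861, 14), Mul(587, Rational(-1, 2255))))) = Add(-671, Mul(-1, Add(Rational(-1861, 14), Rational(-587, 2255)))) = Add(-671, Mul(-1, Rational(-4204773, 31570))) = Add(-671, Rational(4204773, 31570)) = Rational(-16978697, 31570)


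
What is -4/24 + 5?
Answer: 29/6 ≈ 4.8333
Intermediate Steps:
-4/24 + 5 = (1/24)*(-4) + 5 = -⅙ + 5 = 29/6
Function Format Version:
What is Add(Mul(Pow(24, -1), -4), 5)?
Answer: Rational(29, 6) ≈ 4.8333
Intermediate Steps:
Add(Mul(Pow(24, -1), -4), 5) = Add(Mul(Rational(1, 24), -4), 5) = Add(Rational(-1, 6), 5) = Rational(29, 6)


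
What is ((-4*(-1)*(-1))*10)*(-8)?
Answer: 320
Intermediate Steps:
((-4*(-1)*(-1))*10)*(-8) = ((4*(-1))*10)*(-8) = -4*10*(-8) = -40*(-8) = 320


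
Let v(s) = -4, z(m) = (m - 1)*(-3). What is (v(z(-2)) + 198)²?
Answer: 37636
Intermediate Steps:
z(m) = 3 - 3*m (z(m) = (-1 + m)*(-3) = 3 - 3*m)
(v(z(-2)) + 198)² = (-4 + 198)² = 194² = 37636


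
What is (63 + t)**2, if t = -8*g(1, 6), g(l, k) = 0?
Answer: 3969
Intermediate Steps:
t = 0 (t = -8*0 = 0)
(63 + t)**2 = (63 + 0)**2 = 63**2 = 3969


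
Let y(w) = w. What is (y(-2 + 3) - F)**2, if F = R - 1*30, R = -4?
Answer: 1225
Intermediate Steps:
F = -34 (F = -4 - 1*30 = -4 - 30 = -34)
(y(-2 + 3) - F)**2 = ((-2 + 3) - 1*(-34))**2 = (1 + 34)**2 = 35**2 = 1225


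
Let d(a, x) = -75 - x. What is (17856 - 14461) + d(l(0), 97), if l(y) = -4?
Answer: 3223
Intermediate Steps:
(17856 - 14461) + d(l(0), 97) = (17856 - 14461) + (-75 - 1*97) = 3395 + (-75 - 97) = 3395 - 172 = 3223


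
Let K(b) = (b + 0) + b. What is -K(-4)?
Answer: 8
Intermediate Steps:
K(b) = 2*b (K(b) = b + b = 2*b)
-K(-4) = -2*(-4) = -1*(-8) = 8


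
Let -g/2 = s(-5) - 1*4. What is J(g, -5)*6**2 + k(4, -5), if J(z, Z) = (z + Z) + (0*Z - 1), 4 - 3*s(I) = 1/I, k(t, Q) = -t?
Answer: -164/5 ≈ -32.800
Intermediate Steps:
s(I) = 4/3 - 1/(3*I)
g = 26/5 (g = -2*((1/3)*(-1 + 4*(-5))/(-5) - 1*4) = -2*((1/3)*(-1/5)*(-1 - 20) - 4) = -2*((1/3)*(-1/5)*(-21) - 4) = -2*(7/5 - 4) = -2*(-13/5) = 26/5 ≈ 5.2000)
J(z, Z) = -1 + Z + z (J(z, Z) = (Z + z) + (0 - 1) = (Z + z) - 1 = -1 + Z + z)
J(g, -5)*6**2 + k(4, -5) = (-1 - 5 + 26/5)*6**2 - 1*4 = -4/5*36 - 4 = -144/5 - 4 = -164/5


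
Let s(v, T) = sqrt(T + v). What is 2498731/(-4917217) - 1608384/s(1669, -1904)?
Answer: -2498731/4917217 + 1608384*I*sqrt(235)/235 ≈ -0.50816 + 1.0492e+5*I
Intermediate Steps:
2498731/(-4917217) - 1608384/s(1669, -1904) = 2498731/(-4917217) - 1608384/sqrt(-1904 + 1669) = 2498731*(-1/4917217) - 1608384*(-I*sqrt(235)/235) = -2498731/4917217 - 1608384*(-I*sqrt(235)/235) = -2498731/4917217 - (-1608384)*I*sqrt(235)/235 = -2498731/4917217 + 1608384*I*sqrt(235)/235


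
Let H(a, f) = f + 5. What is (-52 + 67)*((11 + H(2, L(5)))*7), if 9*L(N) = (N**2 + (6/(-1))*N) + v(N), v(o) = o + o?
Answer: 5215/3 ≈ 1738.3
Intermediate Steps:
v(o) = 2*o
L(N) = -4*N/9 + N**2/9 (L(N) = ((N**2 + (6/(-1))*N) + 2*N)/9 = ((N**2 + (6*(-1))*N) + 2*N)/9 = ((N**2 - 6*N) + 2*N)/9 = (N**2 - 4*N)/9 = -4*N/9 + N**2/9)
H(a, f) = 5 + f
(-52 + 67)*((11 + H(2, L(5)))*7) = (-52 + 67)*((11 + (5 + (1/9)*5*(-4 + 5)))*7) = 15*((11 + (5 + (1/9)*5*1))*7) = 15*((11 + (5 + 5/9))*7) = 15*((11 + 50/9)*7) = 15*((149/9)*7) = 15*(1043/9) = 5215/3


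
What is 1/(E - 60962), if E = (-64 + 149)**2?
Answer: -1/53737 ≈ -1.8609e-5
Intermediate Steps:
E = 7225 (E = 85**2 = 7225)
1/(E - 60962) = 1/(7225 - 60962) = 1/(-53737) = -1/53737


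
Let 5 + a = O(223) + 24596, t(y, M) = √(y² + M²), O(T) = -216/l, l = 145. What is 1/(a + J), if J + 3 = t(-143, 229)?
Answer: 258465690/6354003104843 - 21025*√72890/12708006209686 ≈ 4.0231e-5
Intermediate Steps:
O(T) = -216/145
t(y, M) = √(M² + y²)
J = -3 + √72890 (J = -3 + √(229² + (-143)²) = -3 + √(52441 + 20449) = -3 + √72890 ≈ 266.98)
a = 3565479/145 (a = -5 + (-216/145 + 24596) = -5 + 3566204/145 = 3565479/145 ≈ 24590.)
1/(a + J) = 1/(3565479/145 + (-3 + √72890)) = 1/(3565044/145 + √72890)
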